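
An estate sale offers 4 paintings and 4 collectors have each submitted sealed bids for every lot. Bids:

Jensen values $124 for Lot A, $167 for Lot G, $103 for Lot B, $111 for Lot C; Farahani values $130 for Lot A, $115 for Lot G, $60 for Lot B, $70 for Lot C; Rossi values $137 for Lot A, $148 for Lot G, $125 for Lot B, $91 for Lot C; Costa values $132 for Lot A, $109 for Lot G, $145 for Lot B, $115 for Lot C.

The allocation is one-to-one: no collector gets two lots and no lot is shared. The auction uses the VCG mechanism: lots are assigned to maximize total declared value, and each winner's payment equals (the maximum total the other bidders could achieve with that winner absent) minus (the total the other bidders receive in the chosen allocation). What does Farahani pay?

Efficient allocation: Jensen→Lot G ($167), Farahani→Lot A ($130), Rossi→Lot B ($125), Costa→Lot C ($115); total welfare W = $537.
Farahani receives Lot A at value $130, so the others get W − 130 = $407.
Without Farahani: best allocation of the remaining 3 bidders over all 4 lots is Jensen→Lot G ($167), Rossi→Lot A ($137), Costa→Lot B ($145), total $449.
VCG payment = (others' best without Farahani) − (others' welfare with Farahani) = 449 − 407 = $42.

Farahani pays $42.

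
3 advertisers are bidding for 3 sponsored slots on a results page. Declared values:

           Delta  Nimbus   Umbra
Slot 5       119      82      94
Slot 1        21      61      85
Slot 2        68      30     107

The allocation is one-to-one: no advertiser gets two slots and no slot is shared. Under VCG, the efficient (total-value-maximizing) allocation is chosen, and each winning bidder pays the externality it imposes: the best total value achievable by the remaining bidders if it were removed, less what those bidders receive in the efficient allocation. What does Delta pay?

Efficient allocation: Delta→Slot 5 ($119), Nimbus→Slot 1 ($61), Umbra→Slot 2 ($107); total welfare W = $287.
Delta receives Slot 5 at value $119, so the others get W − 119 = $168.
Without Delta: best allocation of the remaining 2 bidders over all 3 slots is Nimbus→Slot 5 ($82), Umbra→Slot 2 ($107), total $189.
VCG payment = (others' best without Delta) − (others' welfare with Delta) = 189 − 168 = $21.

Delta pays $21.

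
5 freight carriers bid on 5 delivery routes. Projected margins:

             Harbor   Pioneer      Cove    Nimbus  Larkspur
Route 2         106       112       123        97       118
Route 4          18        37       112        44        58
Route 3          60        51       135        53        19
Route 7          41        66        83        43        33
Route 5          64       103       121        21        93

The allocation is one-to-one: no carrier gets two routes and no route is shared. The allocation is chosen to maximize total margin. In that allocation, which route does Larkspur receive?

Larkspur receives Route 4.

Treat this as an assignment problem: match each carrier to one route.
Optimal: Harbor→Route 2 ($106k), Pioneer→Route 5 ($103k), Cove→Route 3 ($135k), Nimbus→Route 7 ($43k), Larkspur→Route 4 ($58k) — total 106+103+135+43+58 = $445k.
Row-greedy (each carrier in turn takes its best remaining route) gives $421k, worse by 24.
Every other assignment is strictly worse.
Larkspur's own top route is Route 2 ($118k), but forcing Larkspur→Route 2 and reassigning the rest optimally gives only $441k — worse by 4.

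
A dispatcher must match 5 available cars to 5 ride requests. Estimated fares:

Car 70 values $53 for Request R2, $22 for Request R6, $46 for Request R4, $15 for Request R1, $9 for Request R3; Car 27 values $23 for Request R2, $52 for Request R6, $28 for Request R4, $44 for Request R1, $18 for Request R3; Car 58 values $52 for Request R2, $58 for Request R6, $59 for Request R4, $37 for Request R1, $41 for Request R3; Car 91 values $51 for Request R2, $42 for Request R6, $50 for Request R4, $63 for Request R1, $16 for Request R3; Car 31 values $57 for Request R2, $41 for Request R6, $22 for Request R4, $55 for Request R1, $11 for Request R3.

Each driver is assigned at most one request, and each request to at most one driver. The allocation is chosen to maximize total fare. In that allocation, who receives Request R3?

This is a one-to-one assignment (maximum-weight bipartite matching).
Optimal: Car 70→Request R4 ($46), Car 27→Request R6 ($52), Car 58→Request R3 ($41), Car 91→Request R1 ($63), Car 31→Request R2 ($57) — total 46+52+41+63+57 = $259.
Row-greedy (each driver in turn takes its best remaining request) gives $238, worse by 21.
No other one-to-one assignment exceeds $259.
Car 58's own top request is Request R4 ($59), but forcing Car 58→Request R4 and reassigning the rest optimally gives only $240 — worse by 19.

Car 58 receives Request R3.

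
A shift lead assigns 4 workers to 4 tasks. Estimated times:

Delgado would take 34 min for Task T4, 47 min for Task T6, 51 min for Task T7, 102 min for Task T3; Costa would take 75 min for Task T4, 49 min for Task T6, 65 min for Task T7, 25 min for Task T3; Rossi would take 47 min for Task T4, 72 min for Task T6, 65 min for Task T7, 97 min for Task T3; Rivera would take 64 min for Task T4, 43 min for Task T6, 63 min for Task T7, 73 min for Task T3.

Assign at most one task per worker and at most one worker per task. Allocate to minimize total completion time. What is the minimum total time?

Minimum total: 166 min

Optimal: Delgado→Task T7 (51 min), Costa→Task T3 (25 min), Rossi→Task T4 (47 min), Rivera→Task T6 (43 min) — total 51+25+47+43 = 166 min.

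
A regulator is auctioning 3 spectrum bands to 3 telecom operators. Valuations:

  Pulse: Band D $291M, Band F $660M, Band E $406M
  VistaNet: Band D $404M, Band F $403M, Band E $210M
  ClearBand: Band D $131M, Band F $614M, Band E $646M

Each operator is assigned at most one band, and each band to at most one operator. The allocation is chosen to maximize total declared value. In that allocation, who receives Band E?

This is the linear assignment problem.
Optimal: Pulse→Band F ($660M), VistaNet→Band D ($404M), ClearBand→Band E ($646M) — total 660+404+646 = $1710M.
Next-best assignment: Pulse→Band E, VistaNet→Band D, ClearBand→Band F = $1424M.

ClearBand receives Band E.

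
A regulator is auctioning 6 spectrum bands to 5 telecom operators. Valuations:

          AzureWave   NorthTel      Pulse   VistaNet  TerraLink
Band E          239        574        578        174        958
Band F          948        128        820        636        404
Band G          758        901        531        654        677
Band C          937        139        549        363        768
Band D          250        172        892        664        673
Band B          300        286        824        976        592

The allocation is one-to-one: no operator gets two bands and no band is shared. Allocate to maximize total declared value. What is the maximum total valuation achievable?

This is a one-to-one assignment (maximum-weight bipartite matching).
Optimal: AzureWave→Band F ($948M), NorthTel→Band G ($901M), Pulse→Band D ($892M), VistaNet→Band B ($976M), TerraLink→Band E ($958M) — total 948+901+892+976+958 = $4675M.
Column-greedy (each band in turn goes to its best remaining operator) gives $4020M, worse by 655.
Next-best assignment: AzureWave→Band C, NorthTel→Band G, Pulse→Band D, VistaNet→Band B, TerraLink→Band E = $4664M.
Checked against all permutations: $4675M is optimal.

Max total: $4675M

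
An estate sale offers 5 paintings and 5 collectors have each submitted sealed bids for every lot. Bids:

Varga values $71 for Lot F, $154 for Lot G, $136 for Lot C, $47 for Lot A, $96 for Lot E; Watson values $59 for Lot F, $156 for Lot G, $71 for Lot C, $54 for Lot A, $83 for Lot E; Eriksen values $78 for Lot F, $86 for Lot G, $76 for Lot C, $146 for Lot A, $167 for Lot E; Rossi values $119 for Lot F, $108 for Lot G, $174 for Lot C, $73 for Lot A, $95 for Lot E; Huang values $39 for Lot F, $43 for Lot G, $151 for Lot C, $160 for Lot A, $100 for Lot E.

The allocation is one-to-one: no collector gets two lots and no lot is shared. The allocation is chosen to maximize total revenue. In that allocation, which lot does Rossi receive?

This is a one-to-one assignment (maximum-weight bipartite matching).
Optimal: Varga→Lot C ($136), Watson→Lot G ($156), Eriksen→Lot E ($167), Rossi→Lot F ($119), Huang→Lot A ($160) — total 136+156+167+119+160 = $738.
Rossi's own top lot is Lot C ($174), but forcing Rossi→Lot C and reassigning the rest optimally gives only $728 — worse by 10.

Rossi receives Lot F.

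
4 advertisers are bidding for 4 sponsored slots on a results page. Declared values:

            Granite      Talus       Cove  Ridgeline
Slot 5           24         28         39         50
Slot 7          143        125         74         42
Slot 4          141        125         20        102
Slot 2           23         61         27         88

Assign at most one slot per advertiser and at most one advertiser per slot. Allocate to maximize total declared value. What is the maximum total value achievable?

Max total: $395

Optimal: Granite→Slot 7 ($143), Talus→Slot 4 ($125), Cove→Slot 5 ($39), Ridgeline→Slot 2 ($88) — total 143+125+39+88 = $395.
Column-greedy (each slot in turn goes to its best remaining advertiser) gives $345, worse by 50.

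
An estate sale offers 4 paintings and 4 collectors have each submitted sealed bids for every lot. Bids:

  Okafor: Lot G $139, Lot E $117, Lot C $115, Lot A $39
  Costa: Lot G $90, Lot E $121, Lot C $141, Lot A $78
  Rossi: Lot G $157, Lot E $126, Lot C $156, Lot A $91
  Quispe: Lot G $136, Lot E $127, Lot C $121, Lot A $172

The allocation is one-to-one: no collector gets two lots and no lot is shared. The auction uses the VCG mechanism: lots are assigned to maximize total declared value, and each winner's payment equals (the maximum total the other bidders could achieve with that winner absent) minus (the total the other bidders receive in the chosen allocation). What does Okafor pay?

Efficient allocation: Okafor→Lot G ($139), Costa→Lot E ($121), Rossi→Lot C ($156), Quispe→Lot A ($172); total welfare W = $588.
Okafor receives Lot G at value $139, so the others get W − 139 = $449.
Without Okafor: best allocation of the remaining 3 bidders over all 4 lots is Costa→Lot C ($141), Rossi→Lot G ($157), Quispe→Lot A ($172), total $470.
VCG payment = (others' best without Okafor) − (others' welfare with Okafor) = 470 − 449 = $21.

Okafor pays $21.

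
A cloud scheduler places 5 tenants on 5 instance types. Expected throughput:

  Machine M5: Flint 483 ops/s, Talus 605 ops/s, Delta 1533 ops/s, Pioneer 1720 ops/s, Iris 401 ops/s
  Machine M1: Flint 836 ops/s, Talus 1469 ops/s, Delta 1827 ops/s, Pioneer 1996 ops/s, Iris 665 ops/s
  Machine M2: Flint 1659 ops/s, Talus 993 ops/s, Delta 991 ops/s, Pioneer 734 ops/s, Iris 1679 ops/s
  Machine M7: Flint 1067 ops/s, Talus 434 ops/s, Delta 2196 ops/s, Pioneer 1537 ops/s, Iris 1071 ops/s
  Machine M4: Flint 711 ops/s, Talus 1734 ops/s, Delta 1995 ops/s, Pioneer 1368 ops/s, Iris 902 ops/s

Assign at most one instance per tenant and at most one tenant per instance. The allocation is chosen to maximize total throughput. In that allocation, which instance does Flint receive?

This is a one-to-one assignment (maximum-weight bipartite matching).
Optimal: Flint→Machine M1 (836 ops/s), Talus→Machine M4 (1734 ops/s), Delta→Machine M7 (2196 ops/s), Pioneer→Machine M5 (1720 ops/s), Iris→Machine M2 (1679 ops/s) — total 836+1734+2196+1720+1679 = 8165 ops/s.
Row-greedy (each tenant in turn takes its best remaining instance) gives 7986 ops/s, worse by 179.
Next-best assignment: Flint→Machine M5, Talus→Machine M4, Delta→Machine M7, Pioneer→Machine M1, Iris→Machine M2 = 8088 ops/s.
Swapping Talus↔Flint (Talus→Machine M1 1469 ops/s, Flint→Machine M4 711 ops/s) loses 390.
Flint's own top instance is Machine M2 (1659 ops/s), but forcing Flint→Machine M2 and reassigning the rest optimally gives only 8011 ops/s — worse by 154.

Flint receives Machine M1.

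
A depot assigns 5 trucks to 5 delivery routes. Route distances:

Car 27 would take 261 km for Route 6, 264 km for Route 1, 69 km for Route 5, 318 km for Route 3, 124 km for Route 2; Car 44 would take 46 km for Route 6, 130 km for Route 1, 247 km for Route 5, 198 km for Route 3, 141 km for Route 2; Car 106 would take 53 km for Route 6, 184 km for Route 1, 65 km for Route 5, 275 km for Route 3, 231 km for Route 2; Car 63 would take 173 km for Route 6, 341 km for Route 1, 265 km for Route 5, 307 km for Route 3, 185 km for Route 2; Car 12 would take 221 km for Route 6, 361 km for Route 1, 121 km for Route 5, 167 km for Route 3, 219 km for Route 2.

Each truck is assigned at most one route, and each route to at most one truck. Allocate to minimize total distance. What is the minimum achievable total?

Optimal: Car 27→Route 5 (69 km), Car 44→Route 1 (130 km), Car 106→Route 6 (53 km), Car 63→Route 2 (185 km), Car 12→Route 3 (167 km) — total 69+130+53+185+167 = 604 km.
Row-greedy (each truck in turn takes its cheapest remaining route) gives 651 km, worse by 47.
Next-best assignment: Car 27→Route 5, Car 44→Route 6, Car 106→Route 1, Car 63→Route 2, Car 12→Route 3 = 651 km.
No other one-to-one assignment undercuts 604 km.

Min total: 604 km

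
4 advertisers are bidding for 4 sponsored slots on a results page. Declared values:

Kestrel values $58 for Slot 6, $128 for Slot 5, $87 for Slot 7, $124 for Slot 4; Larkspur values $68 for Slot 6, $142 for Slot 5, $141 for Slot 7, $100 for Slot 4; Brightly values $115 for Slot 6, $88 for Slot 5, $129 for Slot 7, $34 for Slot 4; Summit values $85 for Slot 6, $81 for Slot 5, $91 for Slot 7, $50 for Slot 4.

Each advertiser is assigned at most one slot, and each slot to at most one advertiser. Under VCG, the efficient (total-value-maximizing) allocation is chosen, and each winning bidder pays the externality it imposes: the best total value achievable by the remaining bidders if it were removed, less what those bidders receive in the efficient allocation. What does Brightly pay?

Brightly pays $6.

Efficient allocation: Kestrel→Slot 4 ($124), Larkspur→Slot 5 ($142), Brightly→Slot 7 ($129), Summit→Slot 6 ($85); total welfare W = $480.
Brightly receives Slot 7 at value $129, so the others get W − 129 = $351.
Without Brightly: best allocation of the remaining 3 bidders over all 4 slots is Kestrel→Slot 4 ($124), Larkspur→Slot 5 ($142), Summit→Slot 7 ($91), total $357.
VCG payment = (others' best without Brightly) − (others' welfare with Brightly) = 357 − 351 = $6.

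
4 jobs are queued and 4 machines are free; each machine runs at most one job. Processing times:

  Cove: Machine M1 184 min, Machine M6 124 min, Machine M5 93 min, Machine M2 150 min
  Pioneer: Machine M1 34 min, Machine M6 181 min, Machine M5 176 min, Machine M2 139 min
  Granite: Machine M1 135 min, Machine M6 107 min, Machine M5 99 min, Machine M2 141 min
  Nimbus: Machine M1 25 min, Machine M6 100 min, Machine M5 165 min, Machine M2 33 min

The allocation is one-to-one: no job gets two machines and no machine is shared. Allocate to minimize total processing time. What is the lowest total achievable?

Min total: 267 min

Optimal: Cove→Machine M5 (93 min), Pioneer→Machine M1 (34 min), Granite→Machine M6 (107 min), Nimbus→Machine M2 (33 min) — total 93+34+107+33 = 267 min.
Min-entry greedy (repeatedly take the single cheapest remaining cell) gives 364 min, worse by 97.
No other one-to-one assignment undercuts 267 min.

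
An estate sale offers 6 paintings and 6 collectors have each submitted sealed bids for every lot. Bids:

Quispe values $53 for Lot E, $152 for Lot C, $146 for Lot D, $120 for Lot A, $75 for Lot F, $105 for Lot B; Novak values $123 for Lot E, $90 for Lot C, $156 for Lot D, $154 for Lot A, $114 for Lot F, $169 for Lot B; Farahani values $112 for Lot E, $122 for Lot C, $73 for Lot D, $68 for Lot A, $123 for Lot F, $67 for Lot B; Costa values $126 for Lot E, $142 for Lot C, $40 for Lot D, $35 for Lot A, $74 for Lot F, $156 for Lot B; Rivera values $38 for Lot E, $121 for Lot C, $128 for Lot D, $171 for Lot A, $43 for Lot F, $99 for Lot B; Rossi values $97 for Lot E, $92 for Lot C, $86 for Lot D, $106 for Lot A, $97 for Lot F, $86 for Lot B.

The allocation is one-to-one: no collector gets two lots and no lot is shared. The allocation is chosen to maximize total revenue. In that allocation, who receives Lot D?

This is a one-to-one assignment (maximum-weight bipartite matching).
Optimal: Quispe→Lot C ($152), Novak→Lot D ($156), Farahani→Lot F ($123), Costa→Lot B ($156), Rivera→Lot A ($171), Rossi→Lot E ($97) — total 152+156+123+156+171+97 = $855.
Column-greedy (each lot in turn goes to its best remaining collector) gives $814, worse by 41.
Next-best assignment: Quispe→Lot D, Novak→Lot B, Farahani→Lot F, Costa→Lot C, Rivera→Lot A, Rossi→Lot E = $848.
Every other assignment is strictly worse.
Novak's own top lot is Lot B ($169), but forcing Novak→Lot B and reassigning the rest optimally gives only $848 — worse by 7.

Novak receives Lot D.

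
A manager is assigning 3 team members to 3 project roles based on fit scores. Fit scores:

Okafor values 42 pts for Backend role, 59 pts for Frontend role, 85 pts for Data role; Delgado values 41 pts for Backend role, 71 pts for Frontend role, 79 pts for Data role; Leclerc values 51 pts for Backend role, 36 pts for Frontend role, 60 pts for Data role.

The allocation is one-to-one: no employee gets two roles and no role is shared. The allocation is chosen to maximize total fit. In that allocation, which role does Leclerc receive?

Leclerc receives Backend role.

Treat this as an assignment problem: match each employee to one role.
Optimal: Okafor→Data role (85 pts), Delgado→Frontend role (71 pts), Leclerc→Backend role (51 pts) — total 85+71+51 = 207 pts.
Every other assignment is strictly worse.
Leclerc's own top role is Data role (60 pts), but forcing Leclerc→Data role and reassigning the rest optimally gives only 173 pts — worse by 34.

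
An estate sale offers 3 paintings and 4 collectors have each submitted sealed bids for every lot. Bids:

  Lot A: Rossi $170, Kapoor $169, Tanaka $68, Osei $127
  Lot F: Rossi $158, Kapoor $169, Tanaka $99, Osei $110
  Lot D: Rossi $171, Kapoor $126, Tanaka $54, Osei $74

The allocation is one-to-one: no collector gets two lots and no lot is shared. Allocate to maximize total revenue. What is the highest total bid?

Maximum total: $467

Treat this as an assignment problem: match each collector to one lot.
Optimal: Osei→Lot A ($127), Kapoor→Lot F ($169), Rossi→Lot D ($171) — total 127+169+171 = $467.
Row-greedy (each collector in turn takes its best remaining lot) gives $439, worse by 28.
Next-best assignment: Kapoor→Lot A, Osei→Lot F, Rossi→Lot D = $450.
Swapping Osei↔Rossi (Osei→Lot D $74, Rossi→Lot A $170) loses 54.
Every other assignment is strictly worse.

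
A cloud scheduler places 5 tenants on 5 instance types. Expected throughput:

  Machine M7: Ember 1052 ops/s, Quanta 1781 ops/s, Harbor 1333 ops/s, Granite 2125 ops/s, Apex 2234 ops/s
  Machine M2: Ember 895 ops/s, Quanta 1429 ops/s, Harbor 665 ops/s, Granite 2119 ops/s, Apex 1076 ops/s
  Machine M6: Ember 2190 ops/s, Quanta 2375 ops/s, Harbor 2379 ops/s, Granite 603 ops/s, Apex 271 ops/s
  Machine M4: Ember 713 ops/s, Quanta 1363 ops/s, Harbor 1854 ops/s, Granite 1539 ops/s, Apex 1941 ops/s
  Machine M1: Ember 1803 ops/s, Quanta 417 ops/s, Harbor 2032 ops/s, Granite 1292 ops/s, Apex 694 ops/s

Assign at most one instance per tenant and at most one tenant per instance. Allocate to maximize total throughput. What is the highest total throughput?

Max total: 10385 ops/s

This is a one-to-one assignment (maximum-weight bipartite matching).
Optimal: Ember→Machine M1 (1803 ops/s), Quanta→Machine M6 (2375 ops/s), Harbor→Machine M4 (1854 ops/s), Granite→Machine M2 (2119 ops/s), Apex→Machine M7 (2234 ops/s) — total 1803+2375+1854+2119+2234 = 10385 ops/s.
Row-greedy (each tenant in turn takes its best remaining instance) gives 10063 ops/s, worse by 322.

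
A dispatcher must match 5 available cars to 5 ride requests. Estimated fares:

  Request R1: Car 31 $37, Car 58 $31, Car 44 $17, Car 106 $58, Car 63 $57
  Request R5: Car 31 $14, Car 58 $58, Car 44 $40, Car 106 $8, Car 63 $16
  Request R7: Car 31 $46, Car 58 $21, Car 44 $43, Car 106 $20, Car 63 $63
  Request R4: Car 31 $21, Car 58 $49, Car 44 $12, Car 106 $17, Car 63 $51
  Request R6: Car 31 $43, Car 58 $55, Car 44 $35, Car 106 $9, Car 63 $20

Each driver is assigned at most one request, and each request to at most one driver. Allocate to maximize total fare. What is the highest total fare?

Max total: $253

This is the linear assignment problem.
Optimal: Car 31→Request R6 ($43), Car 58→Request R5 ($58), Car 44→Request R7 ($43), Car 106→Request R1 ($58), Car 63→Request R4 ($51) — total 43+58+43+58+51 = $253.
Row-greedy (each driver in turn takes its best remaining request) gives $248, worse by 5.
Swapping Car 31↔Car 106 (Car 31→Request R1 $37, Car 106→Request R6 $9) loses 55.
No other one-to-one assignment exceeds $253.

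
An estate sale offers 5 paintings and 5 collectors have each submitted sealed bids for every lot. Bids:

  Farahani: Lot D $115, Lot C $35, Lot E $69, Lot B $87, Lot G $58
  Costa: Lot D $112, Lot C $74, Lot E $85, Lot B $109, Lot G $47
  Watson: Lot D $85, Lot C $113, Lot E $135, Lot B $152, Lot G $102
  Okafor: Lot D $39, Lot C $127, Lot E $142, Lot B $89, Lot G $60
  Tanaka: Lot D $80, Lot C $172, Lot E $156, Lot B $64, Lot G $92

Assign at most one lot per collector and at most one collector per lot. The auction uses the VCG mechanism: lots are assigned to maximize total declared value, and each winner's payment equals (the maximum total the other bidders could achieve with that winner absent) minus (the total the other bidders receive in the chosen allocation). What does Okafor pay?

Okafor pays $33.

Efficient allocation: Farahani→Lot D ($115), Costa→Lot B ($109), Watson→Lot G ($102), Okafor→Lot E ($142), Tanaka→Lot C ($172); total welfare W = $640.
Okafor receives Lot E at value $142, so the others get W − 142 = $498.
Without Okafor: best allocation of the remaining 4 bidders over all 5 lots is Farahani→Lot D ($115), Costa→Lot B ($109), Watson→Lot E ($135), Tanaka→Lot C ($172), total $531.
VCG payment = (others' best without Okafor) − (others' welfare with Okafor) = 531 − 498 = $33.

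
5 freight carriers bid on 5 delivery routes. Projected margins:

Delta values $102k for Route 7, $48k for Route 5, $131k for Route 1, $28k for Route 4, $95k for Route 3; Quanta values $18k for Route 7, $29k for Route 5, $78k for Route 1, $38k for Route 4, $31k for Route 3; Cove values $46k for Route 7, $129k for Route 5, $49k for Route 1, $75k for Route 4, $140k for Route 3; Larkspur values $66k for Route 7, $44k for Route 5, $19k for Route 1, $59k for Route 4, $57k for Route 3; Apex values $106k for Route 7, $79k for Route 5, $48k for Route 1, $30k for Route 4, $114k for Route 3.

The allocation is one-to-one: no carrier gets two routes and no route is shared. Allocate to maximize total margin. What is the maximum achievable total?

This is a one-to-one assignment (maximum-weight bipartite matching).
Optimal: Delta→Route 7 ($102k), Quanta→Route 1 ($78k), Cove→Route 5 ($129k), Larkspur→Route 4 ($59k), Apex→Route 3 ($114k) — total 102+78+129+59+114 = $482k.
Row-greedy (each carrier in turn takes its best remaining route) gives $454k, worse by 28.
Next-best assignment: Delta→Route 1, Quanta→Route 4, Cove→Route 5, Larkspur→Route 7, Apex→Route 3 = $478k.
Swapping Larkspur↔Delta (Larkspur→Route 7 $66k, Delta→Route 4 $28k) loses 67.

Maximum total: $482k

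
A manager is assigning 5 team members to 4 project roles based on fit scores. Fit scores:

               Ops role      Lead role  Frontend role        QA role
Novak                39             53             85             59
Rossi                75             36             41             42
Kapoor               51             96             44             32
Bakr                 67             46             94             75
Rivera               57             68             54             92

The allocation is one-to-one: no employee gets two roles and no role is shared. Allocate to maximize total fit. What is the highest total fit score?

This is a one-to-one assignment (maximum-weight bipartite matching).
Optimal: Rossi→Ops role (75 pts), Kapoor→Lead role (96 pts), Bakr→Frontend role (94 pts), Rivera→QA role (92 pts) — total 75+96+94+92 = 357 pts.
Row-greedy (each employee in turn takes its best remaining role) gives 331 pts, worse by 26.

Max total: 357 pts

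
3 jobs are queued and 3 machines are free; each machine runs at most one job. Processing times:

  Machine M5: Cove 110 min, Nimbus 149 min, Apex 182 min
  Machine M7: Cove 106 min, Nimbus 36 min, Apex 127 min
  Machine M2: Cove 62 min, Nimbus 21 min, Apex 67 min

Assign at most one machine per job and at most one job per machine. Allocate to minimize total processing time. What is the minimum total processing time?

Min total: 213 min

Optimal: Cove→Machine M5 (110 min), Nimbus→Machine M7 (36 min), Apex→Machine M2 (67 min) — total 110+36+67 = 213 min.
Row-greedy (each job in turn takes its cheapest remaining machine) gives 280 min, worse by 67.
Next-best assignment: Cove→Machine M5, Nimbus→Machine M2, Apex→Machine M7 = 258 min.
Swapping Apex↔Cove (Apex→Machine M5 182 min, Cove→Machine M2 62 min) adds 67.
No other one-to-one assignment undercuts 213 min.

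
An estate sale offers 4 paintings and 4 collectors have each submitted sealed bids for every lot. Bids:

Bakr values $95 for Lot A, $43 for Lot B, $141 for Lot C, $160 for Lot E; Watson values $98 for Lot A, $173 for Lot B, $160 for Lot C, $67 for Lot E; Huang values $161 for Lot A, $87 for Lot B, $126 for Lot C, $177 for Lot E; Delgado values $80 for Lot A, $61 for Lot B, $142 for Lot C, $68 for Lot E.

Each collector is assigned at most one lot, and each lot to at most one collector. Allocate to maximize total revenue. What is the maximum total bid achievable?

Maximum total: $636

Optimal: Bakr→Lot E ($160), Watson→Lot B ($173), Huang→Lot A ($161), Delgado→Lot C ($142) — total 160+173+161+142 = $636.
Max-entry greedy (repeatedly take the single best remaining cell) gives $587, worse by 49.
Next-best assignment: Bakr→Lot A, Watson→Lot B, Huang→Lot E, Delgado→Lot C = $587.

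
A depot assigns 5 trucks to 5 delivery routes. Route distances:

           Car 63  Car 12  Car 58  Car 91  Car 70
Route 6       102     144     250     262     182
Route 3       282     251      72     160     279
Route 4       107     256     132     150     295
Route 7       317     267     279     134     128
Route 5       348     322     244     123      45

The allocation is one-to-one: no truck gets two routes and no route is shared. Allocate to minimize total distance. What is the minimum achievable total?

This is a one-to-one assignment (minimum-cost bipartite matching).
Optimal: Car 63→Route 4 (107 km), Car 12→Route 6 (144 km), Car 58→Route 3 (72 km), Car 91→Route 7 (134 km), Car 70→Route 5 (45 km) — total 107+144+72+134+45 = 502 km.
Column-greedy (each route in turn goes to its cheapest remaining truck) gives 774 km, worse by 272.
Next-best assignment: Car 63→Route 4, Car 12→Route 6, Car 58→Route 3, Car 91→Route 5, Car 70→Route 7 = 574 km.
Swapping Car 58↔Car 12 (Car 58→Route 6 250 km, Car 12→Route 3 251 km) adds 285.
No other one-to-one assignment undercuts 502 km.

Min total: 502 km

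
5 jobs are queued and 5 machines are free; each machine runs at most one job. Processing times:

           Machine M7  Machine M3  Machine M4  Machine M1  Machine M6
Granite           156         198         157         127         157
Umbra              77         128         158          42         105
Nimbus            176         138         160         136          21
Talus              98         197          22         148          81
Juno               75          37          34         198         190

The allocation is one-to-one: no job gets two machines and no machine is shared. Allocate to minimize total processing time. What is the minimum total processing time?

This is the linear assignment problem.
Optimal: Granite→Machine M7 (156 min), Umbra→Machine M1 (42 min), Nimbus→Machine M6 (21 min), Talus→Machine M4 (22 min), Juno→Machine M3 (37 min) — total 156+42+21+22+37 = 278 min.
Row-greedy (each job in turn takes its cheapest remaining machine) gives 284 min, worse by 6.

Min total: 278 min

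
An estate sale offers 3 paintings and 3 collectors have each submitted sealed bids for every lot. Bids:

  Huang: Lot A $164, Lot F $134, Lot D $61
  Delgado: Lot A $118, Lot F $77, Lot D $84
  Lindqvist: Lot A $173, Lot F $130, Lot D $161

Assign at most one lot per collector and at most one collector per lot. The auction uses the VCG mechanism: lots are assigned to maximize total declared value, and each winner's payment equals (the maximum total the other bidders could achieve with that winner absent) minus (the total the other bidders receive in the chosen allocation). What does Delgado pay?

Delgado pays $30.

Efficient allocation: Huang→Lot F ($134), Delgado→Lot A ($118), Lindqvist→Lot D ($161); total welfare W = $413.
Delgado receives Lot A at value $118, so the others get W − 118 = $295.
Without Delgado: best allocation of the remaining 2 bidders over all 3 lots is Huang→Lot A ($164), Lindqvist→Lot D ($161), total $325.
VCG payment = (others' best without Delgado) − (others' welfare with Delgado) = 325 − 295 = $30.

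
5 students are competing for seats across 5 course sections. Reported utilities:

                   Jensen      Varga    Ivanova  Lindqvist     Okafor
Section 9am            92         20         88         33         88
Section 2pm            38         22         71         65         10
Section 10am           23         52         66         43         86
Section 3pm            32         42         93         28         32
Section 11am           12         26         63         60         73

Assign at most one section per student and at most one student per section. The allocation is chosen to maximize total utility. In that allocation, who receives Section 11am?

This is a one-to-one assignment (maximum-weight bipartite matching).
Optimal: Jensen→Section 9am (92 points), Varga→Section 10am (52 points), Ivanova→Section 3pm (93 points), Lindqvist→Section 2pm (65 points), Okafor→Section 11am (73 points) — total 92+52+93+65+73 = 375 points.
Column-greedy (each section in turn goes to its best remaining student) gives 351 points, worse by 24.
Okafor's own top section is Section 9am (88 points), but forcing Okafor→Section 9am and reassigning the rest optimally gives only 331 points — worse by 44.

Okafor receives Section 11am.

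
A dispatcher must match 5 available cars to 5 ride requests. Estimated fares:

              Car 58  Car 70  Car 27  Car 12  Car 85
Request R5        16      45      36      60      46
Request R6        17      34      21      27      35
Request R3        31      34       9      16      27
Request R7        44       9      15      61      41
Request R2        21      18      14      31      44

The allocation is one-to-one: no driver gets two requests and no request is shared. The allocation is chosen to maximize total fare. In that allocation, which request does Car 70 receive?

Optimal: Car 58→Request R3 ($31), Car 70→Request R6 ($34), Car 27→Request R5 ($36), Car 12→Request R7 ($61), Car 85→Request R2 ($44) — total 31+34+36+61+44 = $206.
Max-entry greedy (repeatedly take the single best remaining cell) gives $186, worse by 20.
Swapping Car 58↔Car 70 (Car 58→Request R6 $17, Car 70→Request R3 $34) loses 14.
Car 70's own top request is Request R5 ($45), but forcing Car 70→Request R5 and reassigning the rest optimally gives only $202 — worse by 4.

Car 70 receives Request R6.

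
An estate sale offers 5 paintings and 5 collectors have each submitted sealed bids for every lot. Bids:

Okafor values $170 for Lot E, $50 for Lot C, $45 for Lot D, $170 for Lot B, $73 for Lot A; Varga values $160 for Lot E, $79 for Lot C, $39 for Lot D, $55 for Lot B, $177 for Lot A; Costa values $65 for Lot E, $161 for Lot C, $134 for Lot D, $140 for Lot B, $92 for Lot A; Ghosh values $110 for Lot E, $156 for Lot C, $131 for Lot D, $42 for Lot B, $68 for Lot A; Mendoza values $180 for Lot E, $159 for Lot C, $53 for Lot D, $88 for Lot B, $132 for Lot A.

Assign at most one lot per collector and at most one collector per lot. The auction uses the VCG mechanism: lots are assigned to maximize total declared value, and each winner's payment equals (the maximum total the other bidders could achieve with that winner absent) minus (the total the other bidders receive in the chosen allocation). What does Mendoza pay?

Efficient allocation: Okafor→Lot B ($170), Varga→Lot A ($177), Costa→Lot C ($161), Ghosh→Lot D ($131), Mendoza→Lot E ($180); total welfare W = $819.
Mendoza receives Lot E at value $180, so the others get W − 180 = $639.
Without Mendoza: best allocation of the remaining 4 bidders over all 5 lots is Okafor→Lot E ($170), Varga→Lot A ($177), Costa→Lot B ($140), Ghosh→Lot C ($156), total $643.
VCG payment = (others' best without Mendoza) − (others' welfare with Mendoza) = 643 − 639 = $4.

Mendoza pays $4.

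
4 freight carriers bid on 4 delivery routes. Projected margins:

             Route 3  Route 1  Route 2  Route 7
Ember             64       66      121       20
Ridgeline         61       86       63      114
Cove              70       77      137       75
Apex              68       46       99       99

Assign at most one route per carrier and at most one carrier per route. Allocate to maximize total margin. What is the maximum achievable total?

Optimal: Ember→Route 3 ($64k), Ridgeline→Route 1 ($86k), Cove→Route 2 ($137k), Apex→Route 7 ($99k) — total 64+86+137+99 = $386k.
Column-greedy (each route in turn goes to its best remaining carrier) gives $376k, worse by 10.
Next-best assignment: Ember→Route 1, Ridgeline→Route 7, Cove→Route 2, Apex→Route 3 = $385k.
Every other assignment is strictly worse.

Max total: $386k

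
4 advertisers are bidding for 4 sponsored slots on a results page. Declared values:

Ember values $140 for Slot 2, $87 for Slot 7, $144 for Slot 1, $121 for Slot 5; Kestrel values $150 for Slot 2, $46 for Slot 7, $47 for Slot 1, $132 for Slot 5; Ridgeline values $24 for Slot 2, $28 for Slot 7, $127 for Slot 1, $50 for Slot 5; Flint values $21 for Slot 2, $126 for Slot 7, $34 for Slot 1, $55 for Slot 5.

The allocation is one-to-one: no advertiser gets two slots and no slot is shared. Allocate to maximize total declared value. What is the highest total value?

Treat this as an assignment problem: match each advertiser to one slot.
Optimal: Ember→Slot 2 ($140), Kestrel→Slot 5 ($132), Ridgeline→Slot 1 ($127), Flint→Slot 7 ($126) — total 140+132+127+126 = $525.
Checked against all permutations: $525 is optimal.

Max total: $525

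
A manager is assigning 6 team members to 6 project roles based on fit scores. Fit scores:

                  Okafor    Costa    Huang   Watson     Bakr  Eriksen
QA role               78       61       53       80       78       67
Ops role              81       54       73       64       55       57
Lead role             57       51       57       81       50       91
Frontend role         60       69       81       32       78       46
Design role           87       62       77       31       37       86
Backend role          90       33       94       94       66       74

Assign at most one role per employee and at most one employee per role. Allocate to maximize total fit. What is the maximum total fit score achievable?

Max total: 492 pts

Optimal: Okafor→Design role (87 pts), Costa→Frontend role (69 pts), Huang→Ops role (73 pts), Watson→Backend role (94 pts), Bakr→QA role (78 pts), Eriksen→Lead role (91 pts) — total 87+69+73+94+78+91 = 492 pts.
Max-entry greedy (repeatedly take the single best remaining cell) gives 484 pts, worse by 8.
Next-best assignment: Okafor→Ops role, Costa→Frontend role, Huang→Design role, Watson→Backend role, Bakr→QA role, Eriksen→Lead role = 490 pts.
Swapping Watson↔Okafor (Watson→Design role 31 pts, Okafor→Backend role 90 pts) loses 60.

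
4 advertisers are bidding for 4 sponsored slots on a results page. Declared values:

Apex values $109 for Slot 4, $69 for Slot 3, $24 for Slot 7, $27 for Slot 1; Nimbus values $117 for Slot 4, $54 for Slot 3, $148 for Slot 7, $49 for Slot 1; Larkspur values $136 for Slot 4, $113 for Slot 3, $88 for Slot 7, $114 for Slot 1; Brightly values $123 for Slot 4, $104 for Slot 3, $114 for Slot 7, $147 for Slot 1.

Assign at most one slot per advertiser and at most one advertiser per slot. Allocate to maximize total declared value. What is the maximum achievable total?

Optimal: Apex→Slot 4 ($109), Nimbus→Slot 7 ($148), Larkspur→Slot 3 ($113), Brightly→Slot 1 ($147) — total 109+148+113+147 = $517.
Max-entry greedy (repeatedly take the single best remaining cell) gives $500, worse by 17.
Next-best assignment: Apex→Slot 3, Nimbus→Slot 7, Larkspur→Slot 4, Brightly→Slot 1 = $500.
Swapping Brightly↔Apex (Brightly→Slot 4 $123, Apex→Slot 1 $27) loses 106.
Every other assignment is strictly worse.

Maximum total: $517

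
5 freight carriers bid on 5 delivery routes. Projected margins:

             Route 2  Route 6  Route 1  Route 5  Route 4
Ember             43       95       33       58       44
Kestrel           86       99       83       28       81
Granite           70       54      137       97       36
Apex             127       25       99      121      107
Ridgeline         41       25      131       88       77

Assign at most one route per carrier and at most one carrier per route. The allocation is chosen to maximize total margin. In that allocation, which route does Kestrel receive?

Kestrel receives Route 4.

Optimal: Ember→Route 6 ($95k), Kestrel→Route 4 ($81k), Granite→Route 5 ($97k), Apex→Route 2 ($127k), Ridgeline→Route 1 ($131k) — total 95+81+97+127+131 = $531k.
Column-greedy (each route in turn goes to its best remaining carrier) gives $495k, worse by 36.
Kestrel's own top route is Route 6 ($99k), but forcing Kestrel→Route 6 and reassigning the rest optimally gives only $498k — worse by 33.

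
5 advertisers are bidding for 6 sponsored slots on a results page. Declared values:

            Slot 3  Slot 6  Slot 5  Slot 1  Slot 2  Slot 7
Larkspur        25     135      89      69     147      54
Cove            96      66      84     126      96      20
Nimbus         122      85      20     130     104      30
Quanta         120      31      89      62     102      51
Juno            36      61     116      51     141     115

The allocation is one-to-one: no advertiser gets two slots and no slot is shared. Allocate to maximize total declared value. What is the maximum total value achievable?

This is a one-to-one assignment (maximum-weight bipartite matching).
Optimal: Larkspur→Slot 6 ($135), Cove→Slot 1 ($126), Nimbus→Slot 3 ($122), Quanta→Slot 5 ($89), Juno→Slot 2 ($141) — total 135+126+122+89+141 = $613.
Next-best assignment: Larkspur→Slot 6, Cove→Slot 5, Nimbus→Slot 1, Quanta→Slot 3, Juno→Slot 2 = $610.
Every other assignment is strictly worse.

Maximum total: $613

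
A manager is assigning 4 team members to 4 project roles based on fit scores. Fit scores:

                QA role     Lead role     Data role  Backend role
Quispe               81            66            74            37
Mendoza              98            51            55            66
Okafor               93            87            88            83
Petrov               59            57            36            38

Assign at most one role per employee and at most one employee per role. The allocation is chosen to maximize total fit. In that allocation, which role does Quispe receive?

Quispe receives Data role.

Optimal: Quispe→Data role (74 pts), Mendoza→QA role (98 pts), Okafor→Backend role (83 pts), Petrov→Lead role (57 pts) — total 74+98+83+57 = 312 pts.
Row-greedy (each employee in turn takes its best remaining role) gives 292 pts, worse by 20.
No other one-to-one assignment exceeds 312 pts.
Quispe's own top role is QA role (81 pts), but forcing Quispe→QA role and reassigning the rest optimally gives only 292 pts — worse by 20.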